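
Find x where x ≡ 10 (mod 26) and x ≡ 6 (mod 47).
946

Using Chinese Remainder Theorem:
M = 26 × 47 = 1222
M1 = 47, M2 = 26
y1 = 47^(-1) mod 26 = 5
y2 = 26^(-1) mod 47 = 38
x = (10×47×5 + 6×26×38) mod 1222 = 946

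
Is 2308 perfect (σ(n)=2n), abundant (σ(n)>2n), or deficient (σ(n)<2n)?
deficient

Proper divisors of 2308: sum = 1 + 2 + 4 + 577 + 1154 = 1738
Since 1738 < 2308, 2308 is deficient.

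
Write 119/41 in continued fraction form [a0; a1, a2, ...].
[2; 1, 9, 4]

Euclidean algorithm steps:
119 = 2 × 41 + 37
41 = 1 × 37 + 4
37 = 9 × 4 + 1
4 = 4 × 1 + 0
Continued fraction: [2; 1, 9, 4]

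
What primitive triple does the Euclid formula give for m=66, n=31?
(3395, 4092, 5317)

Euclid's formula: a = m² - n², b = 2mn, c = m² + n²
m = 66, n = 31
a = 66² - 31² = 4356 - 961 = 3395
b = 2 × 66 × 31 = 4092
c = 66² + 31² = 4356 + 961 = 5317
Verification: 3395² + 4092² = 11526025 + 16744464 = 28270489 = 5317² ✓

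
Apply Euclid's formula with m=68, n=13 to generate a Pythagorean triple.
(4455, 1768, 4793)

Euclid's formula: a = m² - n², b = 2mn, c = m² + n²
m = 68, n = 13
a = 68² - 13² = 4624 - 169 = 4455
b = 2 × 68 × 13 = 1768
c = 68² + 13² = 4624 + 169 = 4793
Verification: 4455² + 1768² = 19847025 + 3125824 = 22972849 = 4793² ✓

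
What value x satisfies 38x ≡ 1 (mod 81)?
32

gcd(38, 81) = 1, so the inverse exists.
Extended Euclidean algorithm on (81, 38):
81 = 2 × 38 + 5  ⟹  5 = (1)·81 + (-2)·38
38 = 7 × 5 + 3  ⟹  3 = (-7)·81 + (15)·38
5 = 1 × 3 + 2  ⟹  2 = (8)·81 + (-17)·38
3 = 1 × 2 + 1  ⟹  1 = (-15)·81 + (32)·38
So (32)·38 ≡ 1 (mod 81), i.e. 38^(-1) ≡ 32 (mod 81).
Check: 38 × 32 = 1216 ≡ 1 (mod 81)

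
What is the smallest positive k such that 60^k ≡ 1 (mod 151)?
50

151 is prime, so ord(60) divides φ(151) = 150.
Divisors of 150: 1, 2, 3, 5, 6, 10, 15, 25, 30, 50, 75, 150.
Repeated squaring: 60^1 ≡ 60, 60^2 ≡ 127, 60^4 ≡ 123, 60^8 ≡ 29, 60^16 ≡ 86, 60^32 ≡ 148, 60^64 ≡ 9, 60^128 ≡ 81 (mod 151).
Test 60^d mod 151 for each divisor d in increasing order:
60^1 ≡ 60
60^2 ≡ 127
60^3 = 60^2·60^1 ≡ 70
60^5 = 60^4·60^1 ≡ 132
60^6 = 60^4·60^2 ≡ 68
60^10 = 60^8·60^2 ≡ 59
60^15 = 60^8·60^4·60^2·60^1 ≡ 87
60^25 = 60^16·60^8·60^1 ≡ 150
60^30 = 60^16·60^8·60^4·60^2 ≡ 19
60^50 = 60^32·60^16·60^2 ≡ 1  ← first divisor giving 1
The order is 50.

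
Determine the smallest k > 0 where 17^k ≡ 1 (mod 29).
4

29 is prime, so ord(17) divides φ(29) = 28.
Divisors of 28: 1, 2, 4, 7, 14, 28.
Repeated squaring: 17^1 ≡ 17, 17^2 ≡ 28, 17^4 ≡ 1, 17^8 ≡ 1, 17^16 ≡ 1 (mod 29).
Test 17^d mod 29 for each divisor d in increasing order:
17^1 ≡ 17
17^2 ≡ 28
17^4 ≡ 1  ← first divisor giving 1
The order is 4.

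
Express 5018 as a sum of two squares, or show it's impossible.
23² + 67² (a=23, b=67)

Factorization: 5018 = 2 × 13 × 193
By Fermat: n is sum of two squares iff every prime p ≡ 3 (mod 4) appears to even power.
All primes ≡ 3 (mod 4) appear to even power.
Search a = 0, 1, 2, … for 5018 - a² a perfect square: first hit at a = 23: 5018 - 529 = 4489 = 67².
5018 = 23² + 67² = 529 + 4489 ✓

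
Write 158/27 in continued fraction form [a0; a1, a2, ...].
[5; 1, 5, 1, 3]

Euclidean algorithm steps:
158 = 5 × 27 + 23
27 = 1 × 23 + 4
23 = 5 × 4 + 3
4 = 1 × 3 + 1
3 = 3 × 1 + 0
Continued fraction: [5; 1, 5, 1, 3]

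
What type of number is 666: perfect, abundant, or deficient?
abundant

Proper divisors of 666: sum = 1 + 2 + 3 + 6 + 9 + 18 + 37 + 74 + 111 + 222 + 333 = 816
Since 816 > 666, 666 is abundant.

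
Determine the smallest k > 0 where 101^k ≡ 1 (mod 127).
126

127 is prime, so ord(101) divides φ(127) = 126.
Divisors of 126: 1, 2, 3, 6, 7, 9, 14, 18, 21, 42, 63, 126.
Repeated squaring: 101^1 ≡ 101, 101^2 ≡ 41, 101^4 ≡ 30, 101^8 ≡ 11, 101^16 ≡ 121, 101^32 ≡ 36, 101^64 ≡ 26 (mod 127).
Test 101^d mod 127 for each divisor d in increasing order:
101^1 ≡ 101
101^2 ≡ 41
101^3 = 101^2·101^1 ≡ 77
101^6 = 101^4·101^2 ≡ 87
101^7 = 101^4·101^2·101^1 ≡ 24
101^9 = 101^8·101^1 ≡ 95
101^14 = 101^8·101^4·101^2 ≡ 68
101^18 = 101^16·101^2 ≡ 8
101^21 = 101^16·101^4·101^1 ≡ 108
101^42 = 101^32·101^8·101^2 ≡ 107
101^63 = 101^32·101^16·101^8·101^4·101^2·101^1 ≡ 126
101^126 = 101^64·101^32·101^16·101^8·101^4·101^2 ≡ 1  ← first divisor giving 1
The order is 126.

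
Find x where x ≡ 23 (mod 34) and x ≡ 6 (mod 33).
567

Using Chinese Remainder Theorem:
M = 34 × 33 = 1122
M1 = 33, M2 = 34
y1 = 33^(-1) mod 34 = 33
y2 = 34^(-1) mod 33 = 1
x = (23×33×33 + 6×34×1) mod 1122 = 567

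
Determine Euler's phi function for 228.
72

228 = 2^2 × 3 × 19
φ(n) = n × ∏(1 - 1/p) for each prime p dividing n
φ(228) = 228 × (1 - 1/2) × (1 - 1/3) × (1 - 1/19) = 72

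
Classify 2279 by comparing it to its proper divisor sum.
deficient

Proper divisors of 2279: sum = 1 + 43 + 53 = 97
Since 97 < 2279, 2279 is deficient.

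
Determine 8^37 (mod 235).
3

Repeated squaring. Binary of 37 = 100101.
8^1 ≡ 8 (mod 235); 8^2 ≡ 64 (mod 235); 8^4 ≡ 101 (mod 235); 8^8 ≡ 96 (mod 235); 8^16 ≡ 51 (mod 235); 8^32 ≡ 16 (mod 235)
8^37 = 8^1 × 8^4 × 8^32 ≡ 3 (mod 235)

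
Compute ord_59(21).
29

59 is prime, so ord(21) divides φ(59) = 58.
Divisors of 58: 1, 2, 29, 58.
Repeated squaring: 21^1 ≡ 21, 21^2 ≡ 28, 21^4 ≡ 17, 21^8 ≡ 53, 21^16 ≡ 36, 21^32 ≡ 57 (mod 59).
Test 21^d mod 59 for each divisor d in increasing order:
21^1 ≡ 21
21^2 ≡ 28
21^29 = 21^16·21^8·21^4·21^1 ≡ 1  ← first divisor giving 1
The order is 29.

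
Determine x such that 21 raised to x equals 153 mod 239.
82

Baby-step giant-step with step n = ⌈√239⌉ = 16.
Baby steps 21^j mod 239 (j:value) for j=0..15: 0:1, 1:21, 2:202, 3:179, 4:174, 5:69, 6:15, 7:76, 8:162, 9:56, 10:220, 11:79, 12:225, 13:184, 14:40, 15:123.
Giant-step multiplier: 21^(-16) ≡ 21^(238-16) = 21^222 ≡ 213 (mod 239).
Giant steps γ_i = 153·213^i mod 239: γ_0=153, γ_1=85, γ_2=180, γ_3=100, γ_4=29, γ_5=202 (in table at j=2).
x = i·n + j = 5·16 + 2 = 82.
Check: 21^82 ≡ 153 (mod 239).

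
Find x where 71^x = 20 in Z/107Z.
47

Baby-step giant-step with step n = ⌈√107⌉ = 11.
Baby steps 71^j mod 107 (j:value) for j=0..10: 0:1, 1:71, 2:12, 3:103, 4:37, 5:59, 6:16, 7:66, 8:85, 9:43, 10:57.
Giant-step multiplier: 71^(-11) ≡ 71^(106-11) = 71^95 ≡ 45 (mod 107).
Giant steps γ_i = 20·45^i mod 107: γ_0=20, γ_1=44, γ_2=54, γ_3=76, γ_4=103 (in table at j=3).
x = i·n + j = 4·11 + 3 = 47.
Check: 71^47 ≡ 20 (mod 107).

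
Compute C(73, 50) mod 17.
0

Using Lucas' theorem:
Write n=73 and k=50 in base 17:
n in base 17: [4, 5]
k in base 17: [2, 16]
C(73,50) mod 17 = ∏ C(n_i, k_i) mod 17
Digit binomials (mod 17): C(4,2) = 6; C(5,16) = 0 (k_i > n_i)
Product: 6 × 0 = 0 ≡ 0 (mod 17)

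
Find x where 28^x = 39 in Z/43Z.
15

Baby-step giant-step with step n = ⌈√43⌉ = 7.
Baby steps 28^j mod 43 (j:value) for j=0..6: 0:1, 1:28, 2:10, 3:22, 4:14, 5:5, 6:11.
Giant-step multiplier: 28^(-7) ≡ 28^(42-7) = 28^35 ≡ 37 (mod 43).
Giant steps γ_i = 39·37^i mod 43: γ_0=39, γ_1=24, γ_2=28 (in table at j=1).
x = i·n + j = 2·7 + 1 = 15.
Check: 28^15 ≡ 39 (mod 43).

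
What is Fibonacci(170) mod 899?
813

Matrix identity: Q^n = [[F_(n+1), F_n], [F_n, F_(n-1)]] with Q = [[1,1],[1,0]].
n = 170 = 10101010₂. Square-and-multiply, entries mod 899:
Q^1 = [[1,1],[1,0]]
Q^2 = (Q^1)² = [[2,1],[1,1]]
Q^5 = (Q^2)²·Q = [[8,5],[5,3]]
Q^10 = (Q^5)² = [[89,55],[55,34]]
Q^21 = (Q^10)²·Q = [[630,158],[158,472]]
Q^42 = (Q^21)² = [[233,609],[609,523]]
Q^85 = (Q^42)²·Q = [[59,842],[842,116]]
Q^170 = (Q^85)² = [[437,813],[813,523]]
F_170 mod 899 = Q^170[0][1] = 813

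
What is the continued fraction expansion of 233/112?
[2; 12, 2, 4]

Euclidean algorithm steps:
233 = 2 × 112 + 9
112 = 12 × 9 + 4
9 = 2 × 4 + 1
4 = 4 × 1 + 0
Continued fraction: [2; 12, 2, 4]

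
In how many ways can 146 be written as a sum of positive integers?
27517052599

p(n) counts ways to write n as a sum of positive integers (order ignored).
Euler's pentagonal recurrence: p(k) = p(k-1) + p(k-2) - p(k-5) - p(k-7) + p(k-12) + p(k-15) - ... (offsets j(3j∓1)/2, signs ++--, p(0)=1, p(<0)=0).
DP table for k = 0..145: p(0)=1, p(1)=1, p(2)=2, p(3)=3, p(4)=5, p(5)=7, p(6)=11, p(7)=15, p(8)=22, p(9)=30, p(10)=42, p(11)=56, p(12)=77, p(13)=101, p(14)=135, p(15)=176, p(16)=231, p(17)=297, p(18)=385, p(19)=490, p(20)=627, p(21)=792, p(22)=1002, p(23)=1255, p(24)=1575, p(25)=1958, p(26)=2436, p(27)=3010, p(28)=3718, p(29)=4565, p(30)=5604, p(31)=6842, p(32)=8349, p(33)=10143, p(34)=12310, p(35)=14883, p(36)=17977, p(37)=21637, p(38)=26015, p(39)=31185, p(40)=37338, p(41)=44583, p(42)=53174, p(43)=63261, p(44)=75175, p(45)=89134, p(46)=105558, p(47)=124754, p(48)=147273, p(49)=173525, p(50)=204226, p(51)=239943, p(52)=281589, p(53)=329931, p(54)=386155, p(55)=451276, p(56)=526823, p(57)=614154, p(58)=715220, p(59)=831820, p(60)=966467, p(61)=1121505, p(62)=1300156, p(63)=1505499, p(64)=1741630, p(65)=2012558, p(66)=2323520, p(67)=2679689, p(68)=3087735, p(69)=3554345, p(70)=4087968, p(71)=4697205, p(72)=5392783, p(73)=6185689, p(74)=7089500, p(75)=8118264, p(76)=9289091, p(77)=10619863, p(78)=12132164, p(79)=13848650, p(80)=15796476, p(81)=18004327, p(82)=20506255, p(83)=23338469, p(84)=26543660, p(85)=30167357, p(86)=34262962, p(87)=38887673, p(88)=44108109, p(89)=49995925, p(90)=56634173, p(91)=64112359, p(92)=72533807, p(93)=82010177, p(94)=92669720, p(95)=104651419, p(96)=118114304, p(97)=133230930, p(98)=150198136, p(99)=169229875, p(100)=190569292, p(101)=214481126, p(102)=241265379, p(103)=271248950, p(104)=304801365, p(105)=342325709, p(106)=384276336, p(107)=431149389, p(108)=483502844, p(109)=541946240, p(110)=607163746, p(111)=679903203, p(112)=761002156, p(113)=851376628, p(114)=952050665, p(115)=1064144451, p(116)=1188908248, p(117)=1327710076, p(118)=1482074143, p(119)=1653668665, p(120)=1844349560, p(121)=2056148051, p(122)=2291320912, p(123)=2552338241, p(124)=2841940500, p(125)=3163127352, p(126)=3519222692, p(127)=3913864295, p(128)=4351078600, p(129)=4835271870, p(130)=5371315400, p(131)=5964539504, p(132)=6620830889, p(133)=7346629512, p(134)=8149040695, p(135)=9035836076, p(136)=10015581680, p(137)=11097645016, p(138)=12292341831, p(139)=13610949895, p(140)=15065878135, p(141)=16670689208, p(142)=18440293320, p(143)=20390982757, p(144)=22540654445, p(145)=24908858009.
Final step: p(146) = p(145) + p(144) - p(141) - p(139) + p(134) + p(131) - p(124) - p(120) + p(111) + p(106) - p(95) - p(89) + p(76) + p(69) - p(54) - p(46) + p(29) + p(20) - p(1)
= 24908858009 + 22540654445 - 16670689208 - 13610949895 + 8149040695 + 5964539504 - 2841940500 - 1844349560 + 679903203 + 384276336 - 104651419 - 49995925 + 9289091 + 3554345 - 386155 - 105558 + 4565 + 627 - 1
= 27517052599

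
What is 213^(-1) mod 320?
317

gcd(213, 320) = 1, so the inverse exists.
Extended Euclidean algorithm on (320, 213):
320 = 1 × 213 + 107  ⟹  107 = (1)·320 + (-1)·213
213 = 1 × 107 + 106  ⟹  106 = (-1)·320 + (2)·213
107 = 1 × 106 + 1  ⟹  1 = (2)·320 + (-3)·213
So (-3)·213 ≡ 1 (mod 320), i.e. 213^(-1) ≡ -3 ≡ 317 (mod 320).
Check: 213 × 317 = 67521 ≡ 1 (mod 320)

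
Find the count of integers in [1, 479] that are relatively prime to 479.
478

479 = 479
φ(n) = n × ∏(1 - 1/p) for each prime p dividing n
φ(479) = 479 × (1 - 1/479) = 478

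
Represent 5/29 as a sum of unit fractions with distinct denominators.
1/6 + 1/174

Greedy algorithm:
5/29: ceiling(29/5) = 6, use 1/6
1/174: ceiling(174/1) = 174, use 1/174
Result: 5/29 = 1/6 + 1/174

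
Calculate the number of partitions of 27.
3010

p(n) counts ways to write n as a sum of positive integers (order ignored).
Euler's pentagonal recurrence: p(k) = p(k-1) + p(k-2) - p(k-5) - p(k-7) + p(k-12) + p(k-15) - ... (offsets j(3j∓1)/2, signs ++--, p(0)=1, p(<0)=0).
DP table for k = 0..26: p(0)=1, p(1)=1, p(2)=2, p(3)=3, p(4)=5, p(5)=7, p(6)=11, p(7)=15, p(8)=22, p(9)=30, p(10)=42, p(11)=56, p(12)=77, p(13)=101, p(14)=135, p(15)=176, p(16)=231, p(17)=297, p(18)=385, p(19)=490, p(20)=627, p(21)=792, p(22)=1002, p(23)=1255, p(24)=1575, p(25)=1958, p(26)=2436.
Final step: p(27) = p(26) + p(25) - p(22) - p(20) + p(15) + p(12) - p(5) - p(1)
= 2436 + 1958 - 1002 - 627 + 176 + 77 - 7 - 1
= 3010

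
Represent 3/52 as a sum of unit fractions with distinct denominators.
1/18 + 1/468

Greedy algorithm:
3/52: ceiling(52/3) = 18, use 1/18
1/468: ceiling(468/1) = 468, use 1/468
Result: 3/52 = 1/18 + 1/468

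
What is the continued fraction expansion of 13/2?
[6; 2]

Euclidean algorithm steps:
13 = 6 × 2 + 1
2 = 2 × 1 + 0
Continued fraction: [6; 2]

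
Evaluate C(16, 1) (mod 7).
2

Using Lucas' theorem:
Write n=16 and k=1 in base 7:
n in base 7: [2, 2]
k in base 7: [0, 1]
C(16,1) mod 7 = ∏ C(n_i, k_i) mod 7
Digit binomials (mod 7): C(2,0) = 1; C(2,1) = 2
Product: 1 × 2 = 2 ≡ 2 (mod 7)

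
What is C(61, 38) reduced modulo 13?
0

Using Lucas' theorem:
Write n=61 and k=38 in base 13:
n in base 13: [4, 9]
k in base 13: [2, 12]
C(61,38) mod 13 = ∏ C(n_i, k_i) mod 13
Digit binomials (mod 13): C(4,2) = 6; C(9,12) = 0 (k_i > n_i)
Product: 6 × 0 = 0 ≡ 0 (mod 13)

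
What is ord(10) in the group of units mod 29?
28

29 is prime, so ord(10) divides φ(29) = 28.
Divisors of 28: 1, 2, 4, 7, 14, 28.
Repeated squaring: 10^1 ≡ 10, 10^2 ≡ 13, 10^4 ≡ 24, 10^8 ≡ 25, 10^16 ≡ 16 (mod 29).
Test 10^d mod 29 for each divisor d in increasing order:
10^1 ≡ 10
10^2 ≡ 13
10^4 ≡ 24
10^7 = 10^4·10^2·10^1 ≡ 17
10^14 = 10^8·10^4·10^2 ≡ 28
10^28 = 10^16·10^8·10^4 ≡ 1  ← first divisor giving 1
The order is 28.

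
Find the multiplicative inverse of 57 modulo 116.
57

gcd(57, 116) = 1, so the inverse exists.
Extended Euclidean algorithm on (116, 57):
116 = 2 × 57 + 2  ⟹  2 = (1)·116 + (-2)·57
57 = 28 × 2 + 1  ⟹  1 = (-28)·116 + (57)·57
So (57)·57 ≡ 1 (mod 116), i.e. 57^(-1) ≡ 57 (mod 116).
Check: 57 × 57 = 3249 ≡ 1 (mod 116)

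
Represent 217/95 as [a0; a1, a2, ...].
[2; 3, 1, 1, 13]

Euclidean algorithm steps:
217 = 2 × 95 + 27
95 = 3 × 27 + 14
27 = 1 × 14 + 13
14 = 1 × 13 + 1
13 = 13 × 1 + 0
Continued fraction: [2; 3, 1, 1, 13]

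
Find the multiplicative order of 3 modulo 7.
6

7 is prime, so ord(3) divides φ(7) = 6.
Divisors of 6: 1, 2, 3, 6.
Repeated squaring: 3^1 ≡ 3, 3^2 ≡ 2, 3^4 ≡ 4 (mod 7).
Test 3^d mod 7 for each divisor d in increasing order:
3^1 ≡ 3
3^2 ≡ 2
3^3 = 3^2·3^1 ≡ 6
3^6 = 3^4·3^2 ≡ 1  ← first divisor giving 1
The order is 6.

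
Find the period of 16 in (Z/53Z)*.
13

53 is prime, so ord(16) divides φ(53) = 52.
Divisors of 52: 1, 2, 4, 13, 26, 52.
Repeated squaring: 16^1 ≡ 16, 16^2 ≡ 44, 16^4 ≡ 28, 16^8 ≡ 42, 16^16 ≡ 15, 16^32 ≡ 13 (mod 53).
Test 16^d mod 53 for each divisor d in increasing order:
16^1 ≡ 16
16^2 ≡ 44
16^4 ≡ 28
16^13 = 16^8·16^4·16^1 ≡ 1  ← first divisor giving 1
The order is 13.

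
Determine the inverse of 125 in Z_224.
181

gcd(125, 224) = 1, so the inverse exists.
Extended Euclidean algorithm on (224, 125):
224 = 1 × 125 + 99  ⟹  99 = (1)·224 + (-1)·125
125 = 1 × 99 + 26  ⟹  26 = (-1)·224 + (2)·125
99 = 3 × 26 + 21  ⟹  21 = (4)·224 + (-7)·125
26 = 1 × 21 + 5  ⟹  5 = (-5)·224 + (9)·125
21 = 4 × 5 + 1  ⟹  1 = (24)·224 + (-43)·125
So (-43)·125 ≡ 1 (mod 224), i.e. 125^(-1) ≡ -43 ≡ 181 (mod 224).
Check: 125 × 181 = 22625 ≡ 1 (mod 224)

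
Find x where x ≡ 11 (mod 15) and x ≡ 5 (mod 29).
266

Using Chinese Remainder Theorem:
M = 15 × 29 = 435
M1 = 29, M2 = 15
y1 = 29^(-1) mod 15 = 14
y2 = 15^(-1) mod 29 = 2
x = (11×29×14 + 5×15×2) mod 435 = 266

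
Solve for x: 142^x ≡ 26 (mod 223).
165

Baby-step giant-step with step n = ⌈√223⌉ = 15.
Baby steps 142^j mod 223 (j:value) for j=0..14: 0:1, 1:142, 2:94, 3:191, 4:139, 5:114, 6:132, 7:12, 8:143, 9:13, 10:62, 11:107, 12:30, 13:23, 14:144.
Giant-step multiplier: 142^(-15) ≡ 142^(222-15) = 142^207 ≡ 141 (mod 223).
Giant steps γ_i = 26·141^i mod 223: γ_0=26, γ_1=98, γ_2=215, γ_3=210, γ_4=174, γ_5=4, γ_6=118, γ_7=136, γ_8=221, γ_9=164, γ_10=155, γ_11=1 (in table at j=0).
x = i·n + j = 11·15 + 0 = 165.
Check: 142^165 ≡ 26 (mod 223).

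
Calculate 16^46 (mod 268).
188

Repeated squaring. Binary of 46 = 101110.
16^1 ≡ 16 (mod 268); 16^2 ≡ 256 (mod 268); 16^4 ≡ 144 (mod 268); 16^8 ≡ 100 (mod 268); 16^16 ≡ 84 (mod 268); 16^32 ≡ 88 (mod 268)
16^46 = 16^2 × 16^4 × 16^8 × 16^32 ≡ 188 (mod 268)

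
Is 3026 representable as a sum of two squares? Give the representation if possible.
1² + 55² (a=1, b=55)

Factorization: 3026 = 2 × 17 × 89
By Fermat: n is sum of two squares iff every prime p ≡ 3 (mod 4) appears to even power.
All primes ≡ 3 (mod 4) appear to even power.
Search a = 0, 1, 2, … for 3026 - a² a perfect square: first hit at a = 1: 3026 - 1 = 3025 = 55².
3026 = 1² + 55² = 1 + 3025 ✓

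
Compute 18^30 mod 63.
36

Repeated squaring. Binary of 30 = 11110.
18^1 ≡ 18 (mod 63); 18^2 ≡ 9 (mod 63); 18^4 ≡ 18 (mod 63); 18^8 ≡ 9 (mod 63); 18^16 ≡ 18 (mod 63)
18^30 = 18^2 × 18^4 × 18^8 × 18^16 ≡ 36 (mod 63)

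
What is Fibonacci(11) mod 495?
89

Matrix identity: Q^n = [[F_(n+1), F_n], [F_n, F_(n-1)]] with Q = [[1,1],[1,0]].
n = 11 = 1011₂. Square-and-multiply, entries mod 495:
Q^1 = [[1,1],[1,0]]
Q^2 = (Q^1)² = [[2,1],[1,1]]
Q^5 = (Q^2)²·Q = [[8,5],[5,3]]
Q^11 = (Q^5)²·Q = [[144,89],[89,55]]
F_11 mod 495 = Q^11[0][1] = 89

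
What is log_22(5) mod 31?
10

Baby-step giant-step with step n = ⌈√31⌉ = 6.
Baby steps 22^j mod 31 (j:value) for j=0..5: 0:1, 1:22, 2:19, 3:15, 4:20, 5:6.
Giant-step multiplier: 22^(-6) ≡ 22^(30-6) = 22^24 ≡ 4 (mod 31).
Giant steps γ_i = 5·4^i mod 31: γ_0=5, γ_1=20 (in table at j=4).
x = i·n + j = 1·6 + 4 = 10.
Check: 22^10 ≡ 5 (mod 31).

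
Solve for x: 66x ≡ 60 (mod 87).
x ≡ 22 (mod 29)

gcd(66, 87) = 3, which divides 60, so solutions exist.
Divide through by 3: 22x ≡ 20 (mod 29).
Find 22^(-1) mod 29 by the extended Euclidean algorithm:
29 = 1 × 22 + 7  ⟹  7 = (1)·29 + (-1)·22
22 = 3 × 7 + 1  ⟹  1 = (-3)·29 + (4)·22
So (4)·22 ≡ 1 (mod 29), i.e. 22^(-1) ≡ 4 (mod 29).
x ≡ 4 × 20 = 80 ≡ 22 (mod 29).
Check: 66 × 22 = 1452 ≡ 60 (mod 87).
x ≡ 22 (mod 29), giving 3 solutions mod 87.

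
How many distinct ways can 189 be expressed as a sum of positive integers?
1527273599625

p(n) counts ways to write n as a sum of positive integers (order ignored).
Euler's pentagonal recurrence: p(k) = p(k-1) + p(k-2) - p(k-5) - p(k-7) + p(k-12) + p(k-15) - ... (offsets j(3j∓1)/2, signs ++--, p(0)=1, p(<0)=0).
DP table for k = 0..188: p(0)=1, p(1)=1, p(2)=2, p(3)=3, p(4)=5, p(5)=7, p(6)=11, p(7)=15, p(8)=22, p(9)=30, p(10)=42, p(11)=56, p(12)=77, p(13)=101, p(14)=135, p(15)=176, p(16)=231, p(17)=297, p(18)=385, p(19)=490, p(20)=627, p(21)=792, p(22)=1002, p(23)=1255, p(24)=1575, p(25)=1958, p(26)=2436, p(27)=3010, p(28)=3718, p(29)=4565, p(30)=5604, p(31)=6842, p(32)=8349, p(33)=10143, p(34)=12310, p(35)=14883, p(36)=17977, p(37)=21637, p(38)=26015, p(39)=31185, p(40)=37338, p(41)=44583, p(42)=53174, p(43)=63261, p(44)=75175, p(45)=89134, p(46)=105558, p(47)=124754, p(48)=147273, p(49)=173525, p(50)=204226, p(51)=239943, p(52)=281589, p(53)=329931, p(54)=386155, p(55)=451276, p(56)=526823, p(57)=614154, p(58)=715220, p(59)=831820, p(60)=966467, p(61)=1121505, p(62)=1300156, p(63)=1505499, p(64)=1741630, p(65)=2012558, p(66)=2323520, p(67)=2679689, p(68)=3087735, p(69)=3554345, p(70)=4087968, p(71)=4697205, p(72)=5392783, p(73)=6185689, p(74)=7089500, p(75)=8118264, p(76)=9289091, p(77)=10619863, p(78)=12132164, p(79)=13848650, p(80)=15796476, p(81)=18004327, p(82)=20506255, p(83)=23338469, p(84)=26543660, p(85)=30167357, p(86)=34262962, p(87)=38887673, p(88)=44108109, p(89)=49995925, p(90)=56634173, p(91)=64112359, p(92)=72533807, p(93)=82010177, p(94)=92669720, p(95)=104651419, p(96)=118114304, p(97)=133230930, p(98)=150198136, p(99)=169229875, p(100)=190569292, p(101)=214481126, p(102)=241265379, p(103)=271248950, p(104)=304801365, p(105)=342325709, p(106)=384276336, p(107)=431149389, p(108)=483502844, p(109)=541946240, p(110)=607163746, p(111)=679903203, p(112)=761002156, p(113)=851376628, p(114)=952050665, p(115)=1064144451, p(116)=1188908248, p(117)=1327710076, p(118)=1482074143, p(119)=1653668665, p(120)=1844349560, p(121)=2056148051, p(122)=2291320912, p(123)=2552338241, p(124)=2841940500, p(125)=3163127352, p(126)=3519222692, p(127)=3913864295, p(128)=4351078600, p(129)=4835271870, p(130)=5371315400, p(131)=5964539504, p(132)=6620830889, p(133)=7346629512, p(134)=8149040695, p(135)=9035836076, p(136)=10015581680, p(137)=11097645016, p(138)=12292341831, p(139)=13610949895, p(140)=15065878135, p(141)=16670689208, p(142)=18440293320, p(143)=20390982757, p(144)=22540654445, p(145)=24908858009, p(146)=27517052599, p(147)=30388671978, p(148)=33549419497, p(149)=37027355200, p(150)=40853235313, p(151)=45060624582, p(152)=49686288421, p(153)=54770336324, p(154)=60356673280, p(155)=66493182097, p(156)=73232243759, p(157)=80630964769, p(158)=88751778802, p(159)=97662728555, p(160)=107438159466, p(161)=118159068427, p(162)=129913904637, p(163)=142798995930, p(164)=156919475295, p(165)=172389800255, p(166)=189334822579, p(167)=207890420102, p(168)=228204732751, p(169)=250438925115, p(170)=274768617130, p(171)=301384802048, p(172)=330495499613, p(173)=362326859895, p(174)=397125074750, p(175)=435157697830, p(176)=476715857290, p(177)=522115831195, p(178)=571701605655, p(179)=625846753120, p(180)=684957390936, p(181)=749474411781, p(182)=819876908323, p(183)=896684817527, p(184)=980462880430, p(185)=1071823774337, p(186)=1171432692373, p(187)=1280011042268, p(188)=1398341745571.
Final step: p(189) = p(188) + p(187) - p(184) - p(182) + p(177) + p(174) - p(167) - p(163) + p(154) + p(149) - p(138) - p(132) + p(119) + p(112) - p(97) - p(89) + p(72) + p(63) - p(44) - p(34) + p(13) + p(2)
= 1398341745571 + 1280011042268 - 980462880430 - 819876908323 + 522115831195 + 397125074750 - 207890420102 - 142798995930 + 60356673280 + 37027355200 - 12292341831 - 6620830889 + 1653668665 + 761002156 - 133230930 - 49995925 + 5392783 + 1505499 - 75175 - 12310 + 101 + 2
= 1527273599625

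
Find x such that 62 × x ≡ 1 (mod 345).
128

gcd(62, 345) = 1, so the inverse exists.
Extended Euclidean algorithm on (345, 62):
345 = 5 × 62 + 35  ⟹  35 = (1)·345 + (-5)·62
62 = 1 × 35 + 27  ⟹  27 = (-1)·345 + (6)·62
35 = 1 × 27 + 8  ⟹  8 = (2)·345 + (-11)·62
27 = 3 × 8 + 3  ⟹  3 = (-7)·345 + (39)·62
8 = 2 × 3 + 2  ⟹  2 = (16)·345 + (-89)·62
3 = 1 × 2 + 1  ⟹  1 = (-23)·345 + (128)·62
So (128)·62 ≡ 1 (mod 345), i.e. 62^(-1) ≡ 128 (mod 345).
Check: 62 × 128 = 7936 ≡ 1 (mod 345)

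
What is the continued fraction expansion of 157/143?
[1; 10, 4, 1, 2]

Euclidean algorithm steps:
157 = 1 × 143 + 14
143 = 10 × 14 + 3
14 = 4 × 3 + 2
3 = 1 × 2 + 1
2 = 2 × 1 + 0
Continued fraction: [1; 10, 4, 1, 2]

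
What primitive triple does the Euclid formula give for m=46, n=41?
(435, 3772, 3797)

Euclid's formula: a = m² - n², b = 2mn, c = m² + n²
m = 46, n = 41
a = 46² - 41² = 2116 - 1681 = 435
b = 2 × 46 × 41 = 3772
c = 46² + 41² = 2116 + 1681 = 3797
Verification: 435² + 3772² = 189225 + 14227984 = 14417209 = 3797² ✓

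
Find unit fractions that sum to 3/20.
1/7 + 1/140

Greedy algorithm:
3/20: ceiling(20/3) = 7, use 1/7
1/140: ceiling(140/1) = 140, use 1/140
Result: 3/20 = 1/7 + 1/140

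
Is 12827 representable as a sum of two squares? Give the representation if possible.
Not possible

Factorization: 12827 = 101 × 127
By Fermat: n is sum of two squares iff every prime p ≡ 3 (mod 4) appears to even power.
Prime(s) ≡ 3 (mod 4) with odd exponent: [(127, 1)]
Therefore 12827 cannot be expressed as a² + b².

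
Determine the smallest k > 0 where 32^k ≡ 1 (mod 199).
99

199 is prime, so ord(32) divides φ(199) = 198.
Divisors of 198: 1, 2, 3, 6, 9, 11, 18, 22, 33, 66, 99, 198.
Repeated squaring: 32^1 ≡ 32, 32^2 ≡ 29, 32^4 ≡ 45, 32^8 ≡ 35, 32^16 ≡ 31, 32^32 ≡ 165, 32^64 ≡ 161, 32^128 ≡ 51 (mod 199).
Test 32^d mod 199 for each divisor d in increasing order:
32^1 ≡ 32
32^2 ≡ 29
32^3 = 32^2·32^1 ≡ 132
32^6 = 32^4·32^2 ≡ 111
32^9 = 32^8·32^1 ≡ 125
32^11 = 32^8·32^2·32^1 ≡ 43
32^18 = 32^16·32^2 ≡ 103
32^22 = 32^16·32^4·32^2 ≡ 58
32^33 = 32^32·32^1 ≡ 106
32^66 = 32^64·32^2 ≡ 92
32^99 = 32^64·32^32·32^2·32^1 ≡ 1  ← first divisor giving 1
The order is 99.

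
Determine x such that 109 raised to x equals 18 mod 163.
83

Baby-step giant-step with step n = ⌈√163⌉ = 13.
Baby steps 109^j mod 163 (j:value) for j=0..12: 0:1, 1:109, 2:145, 3:157, 4:161, 5:108, 6:36, 7:12, 8:4, 9:110, 10:91, 11:139, 12:155.
Giant-step multiplier: 109^(-13) ≡ 109^(162-13) = 109^149 ≡ 20 (mod 163).
Giant steps γ_i = 18·20^i mod 163: γ_0=18, γ_1=34, γ_2=28, γ_3=71, γ_4=116, γ_5=38, γ_6=108 (in table at j=5).
x = i·n + j = 6·13 + 5 = 83.
Check: 109^83 ≡ 18 (mod 163).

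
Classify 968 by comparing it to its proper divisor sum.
abundant

Proper divisors of 968: sum = 1 + 2 + 4 + 8 + 11 + 22 + 44 + 88 + 121 + 242 + 484 = 1027
Since 1027 > 968, 968 is abundant.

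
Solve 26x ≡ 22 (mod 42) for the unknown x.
x ≡ 17 (mod 21)

gcd(26, 42) = 2, which divides 22, so solutions exist.
Divide through by 2: 13x ≡ 11 (mod 21).
Find 13^(-1) mod 21 by the extended Euclidean algorithm:
21 = 1 × 13 + 8  ⟹  8 = (1)·21 + (-1)·13
13 = 1 × 8 + 5  ⟹  5 = (-1)·21 + (2)·13
8 = 1 × 5 + 3  ⟹  3 = (2)·21 + (-3)·13
5 = 1 × 3 + 2  ⟹  2 = (-3)·21 + (5)·13
3 = 1 × 2 + 1  ⟹  1 = (5)·21 + (-8)·13
So (-8)·13 ≡ 1 (mod 21), i.e. 13^(-1) ≡ -8 ≡ 13 (mod 21).
x ≡ 13 × 11 = 143 ≡ 17 (mod 21).
Check: 26 × 17 = 442 ≡ 22 (mod 42).
x ≡ 17 (mod 21), giving 2 solutions mod 42.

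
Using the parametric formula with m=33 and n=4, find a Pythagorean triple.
(1073, 264, 1105)

Euclid's formula: a = m² - n², b = 2mn, c = m² + n²
m = 33, n = 4
a = 33² - 4² = 1089 - 16 = 1073
b = 2 × 33 × 4 = 264
c = 33² + 4² = 1089 + 16 = 1105
Verification: 1073² + 264² = 1151329 + 69696 = 1221025 = 1105² ✓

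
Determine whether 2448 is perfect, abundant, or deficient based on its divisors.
abundant

Proper divisors of 2448: sum = 1 + 2 + 3 + 4 + 6 + 8 + 9 + 12 + ... + 408 + 612 + 816 + 1224 (29 divisors) = 4806
Since 4806 > 2448, 2448 is abundant.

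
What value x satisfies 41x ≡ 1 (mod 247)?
241

gcd(41, 247) = 1, so the inverse exists.
Extended Euclidean algorithm on (247, 41):
247 = 6 × 41 + 1  ⟹  1 = (1)·247 + (-6)·41
So (-6)·41 ≡ 1 (mod 247), i.e. 41^(-1) ≡ -6 ≡ 241 (mod 247).
Check: 41 × 241 = 9881 ≡ 1 (mod 247)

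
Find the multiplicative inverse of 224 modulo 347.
268

gcd(224, 347) = 1, so the inverse exists.
Extended Euclidean algorithm on (347, 224):
347 = 1 × 224 + 123  ⟹  123 = (1)·347 + (-1)·224
224 = 1 × 123 + 101  ⟹  101 = (-1)·347 + (2)·224
123 = 1 × 101 + 22  ⟹  22 = (2)·347 + (-3)·224
101 = 4 × 22 + 13  ⟹  13 = (-9)·347 + (14)·224
22 = 1 × 13 + 9  ⟹  9 = (11)·347 + (-17)·224
13 = 1 × 9 + 4  ⟹  4 = (-20)·347 + (31)·224
9 = 2 × 4 + 1  ⟹  1 = (51)·347 + (-79)·224
So (-79)·224 ≡ 1 (mod 347), i.e. 224^(-1) ≡ -79 ≡ 268 (mod 347).
Check: 224 × 268 = 60032 ≡ 1 (mod 347)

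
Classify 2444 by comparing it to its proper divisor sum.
deficient

Proper divisors of 2444: sum = 1 + 2 + 4 + 13 + 26 + 47 + 52 + 94 + 188 + 611 + 1222 = 2260
Since 2260 < 2444, 2444 is deficient.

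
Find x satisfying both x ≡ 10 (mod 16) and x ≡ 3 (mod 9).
138

Using Chinese Remainder Theorem:
M = 16 × 9 = 144
M1 = 9, M2 = 16
y1 = 9^(-1) mod 16 = 9
y2 = 16^(-1) mod 9 = 4
x = (10×9×9 + 3×16×4) mod 144 = 138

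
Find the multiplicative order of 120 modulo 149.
74

149 is prime, so ord(120) divides φ(149) = 148.
Divisors of 148: 1, 2, 4, 37, 74, 148.
Repeated squaring: 120^1 ≡ 120, 120^2 ≡ 96, 120^4 ≡ 127, 120^8 ≡ 37, 120^16 ≡ 28, 120^32 ≡ 39, 120^64 ≡ 31, 120^128 ≡ 67 (mod 149).
Test 120^d mod 149 for each divisor d in increasing order:
120^1 ≡ 120
120^2 ≡ 96
120^4 ≡ 127
120^37 = 120^32·120^4·120^1 ≡ 148
120^74 = 120^64·120^8·120^2 ≡ 1  ← first divisor giving 1
The order is 74.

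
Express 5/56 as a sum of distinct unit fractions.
1/12 + 1/168

Greedy algorithm:
5/56: ceiling(56/5) = 12, use 1/12
1/168: ceiling(168/1) = 168, use 1/168
Result: 5/56 = 1/12 + 1/168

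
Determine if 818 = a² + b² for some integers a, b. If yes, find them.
17² + 23² (a=17, b=23)

Factorization: 818 = 2 × 409
By Fermat: n is sum of two squares iff every prime p ≡ 3 (mod 4) appears to even power.
All primes ≡ 3 (mod 4) appear to even power.
Search a = 0, 1, 2, … for 818 - a² a perfect square: first hit at a = 17: 818 - 289 = 529 = 23².
818 = 17² + 23² = 289 + 529 ✓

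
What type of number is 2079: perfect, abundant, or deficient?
deficient

Proper divisors of 2079: sum = 1 + 3 + 7 + 9 + 11 + 21 + 27 + 33 + 63 + 77 + 99 + 189 + 231 + 297 + 693 = 1761
Since 1761 < 2079, 2079 is deficient.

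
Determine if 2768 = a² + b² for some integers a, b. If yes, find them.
8² + 52² (a=8, b=52)

Factorization: 2768 = 2^4 × 173
By Fermat: n is sum of two squares iff every prime p ≡ 3 (mod 4) appears to even power.
All primes ≡ 3 (mod 4) appear to even power.
Search a = 0, 1, 2, … for 2768 - a² a perfect square: first hit at a = 8: 2768 - 64 = 2704 = 52².
2768 = 8² + 52² = 64 + 2704 ✓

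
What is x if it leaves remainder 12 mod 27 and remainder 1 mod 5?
66

Using Chinese Remainder Theorem:
M = 27 × 5 = 135
M1 = 5, M2 = 27
y1 = 5^(-1) mod 27 = 11
y2 = 27^(-1) mod 5 = 3
x = (12×5×11 + 1×27×3) mod 135 = 66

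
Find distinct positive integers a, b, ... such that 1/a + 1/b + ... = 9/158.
1/18 + 1/711

Greedy algorithm:
9/158: ceiling(158/9) = 18, use 1/18
1/711: ceiling(711/1) = 711, use 1/711
Result: 9/158 = 1/18 + 1/711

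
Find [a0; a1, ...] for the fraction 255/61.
[4; 5, 1, 1, 5]

Euclidean algorithm steps:
255 = 4 × 61 + 11
61 = 5 × 11 + 6
11 = 1 × 6 + 5
6 = 1 × 5 + 1
5 = 5 × 1 + 0
Continued fraction: [4; 5, 1, 1, 5]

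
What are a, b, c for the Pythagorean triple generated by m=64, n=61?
(375, 7808, 7817)

Euclid's formula: a = m² - n², b = 2mn, c = m² + n²
m = 64, n = 61
a = 64² - 61² = 4096 - 3721 = 375
b = 2 × 64 × 61 = 7808
c = 64² + 61² = 4096 + 3721 = 7817
Verification: 375² + 7808² = 140625 + 60964864 = 61105489 = 7817² ✓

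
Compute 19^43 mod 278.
141

Repeated squaring. Binary of 43 = 101011.
19^1 ≡ 19 (mod 278); 19^2 ≡ 83 (mod 278); 19^4 ≡ 217 (mod 278); 19^8 ≡ 107 (mod 278); 19^16 ≡ 51 (mod 278); 19^32 ≡ 99 (mod 278)
19^43 = 19^1 × 19^2 × 19^8 × 19^32 ≡ 141 (mod 278)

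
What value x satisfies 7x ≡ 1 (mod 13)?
2

gcd(7, 13) = 1, so the inverse exists.
Extended Euclidean algorithm on (13, 7):
13 = 1 × 7 + 6  ⟹  6 = (1)·13 + (-1)·7
7 = 1 × 6 + 1  ⟹  1 = (-1)·13 + (2)·7
So (2)·7 ≡ 1 (mod 13), i.e. 7^(-1) ≡ 2 (mod 13).
Check: 7 × 2 = 14 ≡ 1 (mod 13)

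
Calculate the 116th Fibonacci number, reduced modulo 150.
87

Matrix identity: Q^n = [[F_(n+1), F_n], [F_n, F_(n-1)]] with Q = [[1,1],[1,0]].
n = 116 = 1110100₂. Square-and-multiply, entries mod 150:
Q^1 = [[1,1],[1,0]]
Q^3 = (Q^1)²·Q = [[3,2],[2,1]]
Q^7 = (Q^3)²·Q = [[21,13],[13,8]]
Q^14 = (Q^7)² = [[10,77],[77,83]]
Q^29 = (Q^14)²·Q = [[140,29],[29,111]]
Q^58 = (Q^29)² = [[41,79],[79,112]]
Q^116 = (Q^58)² = [[122,87],[87,35]]
F_116 mod 150 = Q^116[0][1] = 87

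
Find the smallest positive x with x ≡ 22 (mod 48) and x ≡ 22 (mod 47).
22

Using Chinese Remainder Theorem:
M = 48 × 47 = 2256
M1 = 47, M2 = 48
y1 = 47^(-1) mod 48 = 47
y2 = 48^(-1) mod 47 = 1
x = (22×47×47 + 22×48×1) mod 2256 = 22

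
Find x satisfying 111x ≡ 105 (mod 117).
x ≡ 2 (mod 39)

gcd(111, 117) = 3, which divides 105, so solutions exist.
Divide through by 3: 37x ≡ 35 (mod 39).
Find 37^(-1) mod 39 by the extended Euclidean algorithm:
39 = 1 × 37 + 2  ⟹  2 = (1)·39 + (-1)·37
37 = 18 × 2 + 1  ⟹  1 = (-18)·39 + (19)·37
So (19)·37 ≡ 1 (mod 39), i.e. 37^(-1) ≡ 19 (mod 39).
x ≡ 19 × 35 = 665 ≡ 2 (mod 39).
Check: 111 × 2 = 222 ≡ 105 (mod 117).
x ≡ 2 (mod 39), giving 3 solutions mod 117.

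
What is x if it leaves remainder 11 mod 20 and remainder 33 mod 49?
131

Using Chinese Remainder Theorem:
M = 20 × 49 = 980
M1 = 49, M2 = 20
y1 = 49^(-1) mod 20 = 9
y2 = 20^(-1) mod 49 = 27
x = (11×49×9 + 33×20×27) mod 980 = 131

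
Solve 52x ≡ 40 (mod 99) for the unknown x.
x ≡ 16 (mod 99)

gcd(52, 99) = 1, which divides 40, so solutions exist.
Find 52^(-1) mod 99 by the extended Euclidean algorithm:
99 = 1 × 52 + 47  ⟹  47 = (1)·99 + (-1)·52
52 = 1 × 47 + 5  ⟹  5 = (-1)·99 + (2)·52
47 = 9 × 5 + 2  ⟹  2 = (10)·99 + (-19)·52
5 = 2 × 2 + 1  ⟹  1 = (-21)·99 + (40)·52
So (40)·52 ≡ 1 (mod 99), i.e. 52^(-1) ≡ 40 (mod 99).
x ≡ 40 × 40 = 1600 ≡ 16 (mod 99).
Check: 52 × 16 = 832 ≡ 40 (mod 99).
Unique solution: x ≡ 16 (mod 99)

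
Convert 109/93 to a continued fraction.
[1; 5, 1, 4, 3]

Euclidean algorithm steps:
109 = 1 × 93 + 16
93 = 5 × 16 + 13
16 = 1 × 13 + 3
13 = 4 × 3 + 1
3 = 3 × 1 + 0
Continued fraction: [1; 5, 1, 4, 3]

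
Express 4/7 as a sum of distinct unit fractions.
1/2 + 1/14

Greedy algorithm:
4/7: ceiling(7/4) = 2, use 1/2
1/14: ceiling(14/1) = 14, use 1/14
Result: 4/7 = 1/2 + 1/14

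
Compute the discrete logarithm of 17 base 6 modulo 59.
44

Baby-step giant-step with step n = ⌈√59⌉ = 8.
Baby steps 6^j mod 59 (j:value) for j=0..7: 0:1, 1:6, 2:36, 3:39, 4:57, 5:47, 6:46, 7:40.
Giant-step multiplier: 6^(-8) ≡ 6^(58-8) = 6^50 ≡ 15 (mod 59).
Giant steps γ_i = 17·15^i mod 59: γ_0=17, γ_1=19, γ_2=49, γ_3=27, γ_4=51, γ_5=57 (in table at j=4).
x = i·n + j = 5·8 + 4 = 44.
Check: 6^44 ≡ 17 (mod 59).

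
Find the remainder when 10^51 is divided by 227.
221

Repeated squaring. Binary of 51 = 110011.
10^1 ≡ 10 (mod 227); 10^2 ≡ 100 (mod 227); 10^4 ≡ 12 (mod 227); 10^8 ≡ 144 (mod 227); 10^16 ≡ 79 (mod 227); 10^32 ≡ 112 (mod 227)
10^51 = 10^1 × 10^2 × 10^16 × 10^32 ≡ 221 (mod 227)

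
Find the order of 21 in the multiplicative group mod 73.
24

73 is prime, so ord(21) divides φ(73) = 72.
Divisors of 72: 1, 2, 3, 4, 6, 8, 9, 12, 18, 24, 36, 72.
Repeated squaring: 21^1 ≡ 21, 21^2 ≡ 3, 21^4 ≡ 9, 21^8 ≡ 8, 21^16 ≡ 64, 21^32 ≡ 8, 21^64 ≡ 64 (mod 73).
Test 21^d mod 73 for each divisor d in increasing order:
21^1 ≡ 21
21^2 ≡ 3
21^3 = 21^2·21^1 ≡ 63
21^4 ≡ 9
21^6 = 21^4·21^2 ≡ 27
21^8 ≡ 8
21^9 = 21^8·21^1 ≡ 22
21^12 = 21^8·21^4 ≡ 72
21^18 = 21^16·21^2 ≡ 46
21^24 = 21^16·21^8 ≡ 1  ← first divisor giving 1
The order is 24.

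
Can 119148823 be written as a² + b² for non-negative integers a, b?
Not possible

Factorization: 119148823 = 53 × 131^3
By Fermat: n is sum of two squares iff every prime p ≡ 3 (mod 4) appears to even power.
Prime(s) ≡ 3 (mod 4) with odd exponent: [(131, 3)]
Therefore 119148823 cannot be expressed as a² + b².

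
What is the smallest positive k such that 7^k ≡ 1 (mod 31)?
15

31 is prime, so ord(7) divides φ(31) = 30.
Divisors of 30: 1, 2, 3, 5, 6, 10, 15, 30.
Repeated squaring: 7^1 ≡ 7, 7^2 ≡ 18, 7^4 ≡ 14, 7^8 ≡ 10, 7^16 ≡ 7 (mod 31).
Test 7^d mod 31 for each divisor d in increasing order:
7^1 ≡ 7
7^2 ≡ 18
7^3 = 7^2·7^1 ≡ 2
7^5 = 7^4·7^1 ≡ 5
7^6 = 7^4·7^2 ≡ 4
7^10 = 7^8·7^2 ≡ 25
7^15 = 7^8·7^4·7^2·7^1 ≡ 1  ← first divisor giving 1
The order is 15.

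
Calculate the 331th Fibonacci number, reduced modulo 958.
375

Matrix identity: Q^n = [[F_(n+1), F_n], [F_n, F_(n-1)]] with Q = [[1,1],[1,0]].
n = 331 = 101001011₂. Square-and-multiply, entries mod 958:
Q^1 = [[1,1],[1,0]]
Q^2 = (Q^1)² = [[2,1],[1,1]]
Q^5 = (Q^2)²·Q = [[8,5],[5,3]]
Q^10 = (Q^5)² = [[89,55],[55,34]]
Q^20 = (Q^10)² = [[408,59],[59,349]]
Q^41 = (Q^20)²·Q = [[16,379],[379,595]]
Q^82 = (Q^41)² = [[197,691],[691,464]]
Q^165 = (Q^82)²·Q = [[671,886],[886,743]]
Q^331 = (Q^165)²·Q = [[115,375],[375,698]]
F_331 mod 958 = Q^331[0][1] = 375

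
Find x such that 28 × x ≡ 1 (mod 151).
27

gcd(28, 151) = 1, so the inverse exists.
Extended Euclidean algorithm on (151, 28):
151 = 5 × 28 + 11  ⟹  11 = (1)·151 + (-5)·28
28 = 2 × 11 + 6  ⟹  6 = (-2)·151 + (11)·28
11 = 1 × 6 + 5  ⟹  5 = (3)·151 + (-16)·28
6 = 1 × 5 + 1  ⟹  1 = (-5)·151 + (27)·28
So (27)·28 ≡ 1 (mod 151), i.e. 28^(-1) ≡ 27 (mod 151).
Check: 28 × 27 = 756 ≡ 1 (mod 151)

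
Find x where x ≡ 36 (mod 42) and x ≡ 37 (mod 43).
1800

Using Chinese Remainder Theorem:
M = 42 × 43 = 1806
M1 = 43, M2 = 42
y1 = 43^(-1) mod 42 = 1
y2 = 42^(-1) mod 43 = 42
x = (36×43×1 + 37×42×42) mod 1806 = 1800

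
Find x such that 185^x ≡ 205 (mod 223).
179

Baby-step giant-step with step n = ⌈√223⌉ = 15.
Baby steps 185^j mod 223 (j:value) for j=0..14: 0:1, 1:185, 2:106, 3:209, 4:86, 5:77, 6:196, 7:134, 8:37, 9:155, 10:131, 11:151, 12:60, 13:173, 14:116.
Giant-step multiplier: 185^(-15) ≡ 185^(222-15) = 185^207 ≡ 193 (mod 223).
Giant steps γ_i = 205·193^i mod 223: γ_0=205, γ_1=94, γ_2=79, γ_3=83, γ_4=186, γ_5=218, γ_6=150, γ_7=183, γ_8=85, γ_9=126, γ_10=11, γ_11=116 (in table at j=14).
x = i·n + j = 11·15 + 14 = 179.
Check: 185^179 ≡ 205 (mod 223).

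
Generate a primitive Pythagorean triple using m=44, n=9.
(1855, 792, 2017)

Euclid's formula: a = m² - n², b = 2mn, c = m² + n²
m = 44, n = 9
a = 44² - 9² = 1936 - 81 = 1855
b = 2 × 44 × 9 = 792
c = 44² + 9² = 1936 + 81 = 2017
Verification: 1855² + 792² = 3441025 + 627264 = 4068289 = 2017² ✓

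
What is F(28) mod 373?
15

Matrix identity: Q^n = [[F_(n+1), F_n], [F_n, F_(n-1)]] with Q = [[1,1],[1,0]].
n = 28 = 11100₂. Square-and-multiply, entries mod 373:
Q^1 = [[1,1],[1,0]]
Q^3 = (Q^1)²·Q = [[3,2],[2,1]]
Q^7 = (Q^3)²·Q = [[21,13],[13,8]]
Q^14 = (Q^7)² = [[237,4],[4,233]]
Q^28 = (Q^14)² = [[235,15],[15,220]]
F_28 mod 373 = Q^28[0][1] = 15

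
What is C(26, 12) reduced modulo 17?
0

Using Lucas' theorem:
Write n=26 and k=12 in base 17:
n in base 17: [1, 9]
k in base 17: [0, 12]
C(26,12) mod 17 = ∏ C(n_i, k_i) mod 17
Digit binomials (mod 17): C(1,0) = 1; C(9,12) = 0 (k_i > n_i)
Product: 1 × 0 = 0 ≡ 0 (mod 17)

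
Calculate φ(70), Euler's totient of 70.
24

70 = 2 × 5 × 7
φ(n) = n × ∏(1 - 1/p) for each prime p dividing n
φ(70) = 70 × (1 - 1/2) × (1 - 1/5) × (1 - 1/7) = 24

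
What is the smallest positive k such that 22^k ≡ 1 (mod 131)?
130

131 is prime, so ord(22) divides φ(131) = 130.
Divisors of 130: 1, 2, 5, 10, 13, 26, 65, 130.
Repeated squaring: 22^1 ≡ 22, 22^2 ≡ 91, 22^4 ≡ 28, 22^8 ≡ 129, 22^16 ≡ 4, 22^32 ≡ 16, 22^64 ≡ 125, 22^128 ≡ 36 (mod 131).
Test 22^d mod 131 for each divisor d in increasing order:
22^1 ≡ 22
22^2 ≡ 91
22^5 = 22^4·22^1 ≡ 92
22^10 = 22^8·22^2 ≡ 80
22^13 = 22^8·22^4·22^1 ≡ 78
22^26 = 22^16·22^8·22^2 ≡ 58
22^65 = 22^64·22^1 ≡ 130
22^130 = 22^128·22^2 ≡ 1  ← first divisor giving 1
The order is 130.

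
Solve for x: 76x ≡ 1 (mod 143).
32

gcd(76, 143) = 1, so the inverse exists.
Extended Euclidean algorithm on (143, 76):
143 = 1 × 76 + 67  ⟹  67 = (1)·143 + (-1)·76
76 = 1 × 67 + 9  ⟹  9 = (-1)·143 + (2)·76
67 = 7 × 9 + 4  ⟹  4 = (8)·143 + (-15)·76
9 = 2 × 4 + 1  ⟹  1 = (-17)·143 + (32)·76
So (32)·76 ≡ 1 (mod 143), i.e. 76^(-1) ≡ 32 (mod 143).
Check: 76 × 32 = 2432 ≡ 1 (mod 143)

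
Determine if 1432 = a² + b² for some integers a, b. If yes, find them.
Not possible

Factorization: 1432 = 2^3 × 179
By Fermat: n is sum of two squares iff every prime p ≡ 3 (mod 4) appears to even power.
Prime(s) ≡ 3 (mod 4) with odd exponent: [(179, 1)]
Therefore 1432 cannot be expressed as a² + b².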